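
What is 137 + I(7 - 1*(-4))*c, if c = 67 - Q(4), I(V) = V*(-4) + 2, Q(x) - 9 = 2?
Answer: -2215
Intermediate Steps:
Q(x) = 11 (Q(x) = 9 + 2 = 11)
I(V) = 2 - 4*V (I(V) = -4*V + 2 = 2 - 4*V)
c = 56 (c = 67 - 1*11 = 67 - 11 = 56)
137 + I(7 - 1*(-4))*c = 137 + (2 - 4*(7 - 1*(-4)))*56 = 137 + (2 - 4*(7 + 4))*56 = 137 + (2 - 4*11)*56 = 137 + (2 - 44)*56 = 137 - 42*56 = 137 - 2352 = -2215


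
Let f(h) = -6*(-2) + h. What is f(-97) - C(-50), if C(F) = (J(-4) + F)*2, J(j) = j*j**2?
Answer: 143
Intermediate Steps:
J(j) = j**3
f(h) = 12 + h
C(F) = -128 + 2*F (C(F) = ((-4)**3 + F)*2 = (-64 + F)*2 = -128 + 2*F)
f(-97) - C(-50) = (12 - 97) - (-128 + 2*(-50)) = -85 - (-128 - 100) = -85 - 1*(-228) = -85 + 228 = 143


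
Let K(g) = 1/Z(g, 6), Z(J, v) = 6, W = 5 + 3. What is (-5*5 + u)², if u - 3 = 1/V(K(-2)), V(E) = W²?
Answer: 1979649/4096 ≈ 483.31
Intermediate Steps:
W = 8
K(g) = ⅙ (K(g) = 1/6 = ⅙)
V(E) = 64 (V(E) = 8² = 64)
u = 193/64 (u = 3 + 1/64 = 193/64 ≈ 3.0156)
(-5*5 + u)² = (-5*5 + 193/64)² = (-25 + 193/64)² = (-1407/64)² = 1979649/4096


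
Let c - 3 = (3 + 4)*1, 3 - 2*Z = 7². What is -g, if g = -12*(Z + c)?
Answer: -156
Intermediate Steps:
Z = -23 (Z = 3/2 - ½*7² = 3/2 - ½*49 = 3/2 - 49/2 = -23)
c = 10 (c = 3 + (3 + 4)*1 = 3 + 7*1 = 3 + 7 = 10)
g = 156 (g = -12*(-23 + 10) = -12*(-13) = 156)
-g = -1*156 = -156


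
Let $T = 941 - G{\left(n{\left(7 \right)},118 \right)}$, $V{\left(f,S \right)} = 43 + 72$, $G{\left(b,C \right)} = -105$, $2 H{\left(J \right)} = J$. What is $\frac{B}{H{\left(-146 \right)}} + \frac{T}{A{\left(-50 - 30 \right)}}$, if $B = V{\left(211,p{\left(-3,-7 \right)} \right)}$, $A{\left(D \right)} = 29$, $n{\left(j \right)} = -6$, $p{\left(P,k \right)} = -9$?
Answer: $\frac{73023}{2117} \approx 34.494$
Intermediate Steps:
$H{\left(J \right)} = \frac{J}{2}$
$V{\left(f,S \right)} = 115$
$B = 115$
$T = 1046$ ($T = 941 - -105 = 941 + 105 = 1046$)
$\frac{B}{H{\left(-146 \right)}} + \frac{T}{A{\left(-50 - 30 \right)}} = \frac{115}{\frac{1}{2} \left(-146\right)} + \frac{1046}{29} = \frac{115}{-73} + 1046 \cdot \frac{1}{29} = 115 \left(- \frac{1}{73}\right) + \frac{1046}{29} = - \frac{115}{73} + \frac{1046}{29} = \frac{73023}{2117}$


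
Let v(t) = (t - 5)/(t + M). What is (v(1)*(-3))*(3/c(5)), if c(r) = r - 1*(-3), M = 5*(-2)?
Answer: -½ ≈ -0.50000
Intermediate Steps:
M = -10
c(r) = 3 + r (c(r) = r + 3 = 3 + r)
v(t) = (-5 + t)/(-10 + t) (v(t) = (t - 5)/(t - 10) = (-5 + t)/(-10 + t))
(v(1)*(-3))*(3/c(5)) = (((-5 + 1)/(-10 + 1))*(-3))*(3/(3 + 5)) = ((-4/(-9))*(-3))*(3/8) = (-⅑*(-4)*(-3))*(3*(⅛)) = ((4/9)*(-3))*(3/8) = -4/3*3/8 = -½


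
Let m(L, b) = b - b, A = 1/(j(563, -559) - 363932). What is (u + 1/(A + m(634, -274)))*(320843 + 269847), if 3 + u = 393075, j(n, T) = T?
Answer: 16882510890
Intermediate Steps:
u = 393072 (u = -3 + 393075 = 393072)
A = -1/364491 (A = 1/(-559 - 363932) = 1/(-364491) = -1/364491 ≈ -2.7436e-6)
m(L, b) = 0
(u + 1/(A + m(634, -274)))*(320843 + 269847) = (393072 + 1/(-1/364491 + 0))*(320843 + 269847) = (393072 + 1/(-1/364491))*590690 = (393072 - 364491)*590690 = 28581*590690 = 16882510890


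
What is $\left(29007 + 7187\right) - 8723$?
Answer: $27471$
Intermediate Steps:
$\left(29007 + 7187\right) - 8723 = 36194 - 8723 = 27471$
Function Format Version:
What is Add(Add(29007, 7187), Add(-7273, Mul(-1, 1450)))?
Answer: 27471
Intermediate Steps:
Add(Add(29007, 7187), Add(-7273, Mul(-1, 1450))) = Add(36194, Add(-7273, -1450)) = Add(36194, -8723) = 27471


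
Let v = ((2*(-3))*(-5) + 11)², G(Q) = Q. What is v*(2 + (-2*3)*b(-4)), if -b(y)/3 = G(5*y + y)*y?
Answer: 2908130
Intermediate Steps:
b(y) = -18*y² (b(y) = -3*(5*y + y)*y = -3*6*y*y = -18*y²)
v = 1681 (v = (-6*(-5) + 11)² = (30 + 11)² = 41² = 1681)
v*(2 + (-2*3)*b(-4)) = 1681*(2 + (-2*3)*(-18*(-4)²)) = 1681*(2 - (-108)*16) = 1681*(2 - 6*(-288)) = 1681*(2 + 1728) = 1681*1730 = 2908130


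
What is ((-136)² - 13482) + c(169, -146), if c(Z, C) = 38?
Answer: 5052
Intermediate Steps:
((-136)² - 13482) + c(169, -146) = ((-136)² - 13482) + 38 = (18496 - 13482) + 38 = 5014 + 38 = 5052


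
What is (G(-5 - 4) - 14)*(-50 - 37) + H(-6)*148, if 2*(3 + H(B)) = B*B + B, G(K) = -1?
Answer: 3081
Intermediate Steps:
H(B) = -3 + B/2 + B**2/2 (H(B) = -3 + (B*B + B)/2 = -3 + (B**2 + B)/2 = -3 + (B + B**2)/2 = -3 + (B/2 + B**2/2) = -3 + B/2 + B**2/2)
(G(-5 - 4) - 14)*(-50 - 37) + H(-6)*148 = (-1 - 14)*(-50 - 37) + (-3 + (1/2)*(-6) + (1/2)*(-6)**2)*148 = -15*(-87) + (-3 - 3 + (1/2)*36)*148 = 1305 + (-3 - 3 + 18)*148 = 1305 + 12*148 = 1305 + 1776 = 3081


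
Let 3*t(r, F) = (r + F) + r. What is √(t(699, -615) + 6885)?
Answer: 3*√794 ≈ 84.534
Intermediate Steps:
t(r, F) = F/3 + 2*r/3 (t(r, F) = ((r + F) + r)/3 = ((F + r) + r)/3 = (F + 2*r)/3 = F/3 + 2*r/3)
√(t(699, -615) + 6885) = √(((⅓)*(-615) + (⅔)*699) + 6885) = √((-205 + 466) + 6885) = √(261 + 6885) = √7146 = 3*√794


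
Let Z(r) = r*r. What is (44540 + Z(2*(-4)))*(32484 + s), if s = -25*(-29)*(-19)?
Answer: 834496236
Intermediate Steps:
Z(r) = r**2
s = -13775 (s = 725*(-19) = -13775)
(44540 + Z(2*(-4)))*(32484 + s) = (44540 + (2*(-4))**2)*(32484 - 13775) = (44540 + (-8)**2)*18709 = (44540 + 64)*18709 = 44604*18709 = 834496236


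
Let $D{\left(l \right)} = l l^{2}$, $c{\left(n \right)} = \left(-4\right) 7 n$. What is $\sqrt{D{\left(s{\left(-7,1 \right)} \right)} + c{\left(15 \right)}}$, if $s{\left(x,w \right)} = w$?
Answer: $i \sqrt{419} \approx 20.469 i$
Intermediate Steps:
$c{\left(n \right)} = - 28 n$
$D{\left(l \right)} = l^{3}$
$\sqrt{D{\left(s{\left(-7,1 \right)} \right)} + c{\left(15 \right)}} = \sqrt{1^{3} - 420} = \sqrt{1 - 420} = \sqrt{-419} = i \sqrt{419}$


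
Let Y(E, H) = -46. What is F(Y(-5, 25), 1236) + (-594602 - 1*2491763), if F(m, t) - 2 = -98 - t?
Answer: -3087697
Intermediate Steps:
F(m, t) = -96 - t (F(m, t) = 2 + (-98 - t) = -96 - t)
F(Y(-5, 25), 1236) + (-594602 - 1*2491763) = (-96 - 1*1236) + (-594602 - 1*2491763) = (-96 - 1236) + (-594602 - 2491763) = -1332 - 3086365 = -3087697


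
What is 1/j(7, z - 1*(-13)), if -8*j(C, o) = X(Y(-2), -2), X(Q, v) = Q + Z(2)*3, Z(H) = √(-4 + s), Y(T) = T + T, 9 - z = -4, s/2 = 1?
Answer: 16/17 + 12*I*√2/17 ≈ 0.94118 + 0.99827*I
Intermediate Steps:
s = 2 (s = 2*1 = 2)
z = 13 (z = 9 - 1*(-4) = 9 + 4 = 13)
Y(T) = 2*T
Z(H) = I*√2 (Z(H) = √(-4 + 2) = √(-2) = I*√2)
X(Q, v) = Q + 3*I*√2 (X(Q, v) = Q + (I*√2)*3 = Q + 3*I*√2)
j(C, o) = ½ - 3*I*√2/8 (j(C, o) = -(2*(-2) + 3*I*√2)/8 = -(-4 + 3*I*√2)/8 = ½ - 3*I*√2/8)
1/j(7, z - 1*(-13)) = 1/(½ - 3*I*√2/8)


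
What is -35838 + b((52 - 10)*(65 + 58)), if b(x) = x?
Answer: -30672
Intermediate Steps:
-35838 + b((52 - 10)*(65 + 58)) = -35838 + (52 - 10)*(65 + 58) = -35838 + 42*123 = -35838 + 5166 = -30672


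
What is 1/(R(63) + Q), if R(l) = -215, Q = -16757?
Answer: -1/16972 ≈ -5.8921e-5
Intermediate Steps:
1/(R(63) + Q) = 1/(-215 - 16757) = 1/(-16972) = -1/16972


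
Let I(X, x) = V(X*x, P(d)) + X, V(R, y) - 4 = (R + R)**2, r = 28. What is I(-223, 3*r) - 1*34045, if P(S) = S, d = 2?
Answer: 1403517032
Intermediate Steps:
V(R, y) = 4 + 4*R**2 (V(R, y) = 4 + (R + R)**2 = 4 + (2*R)**2 = 4 + 4*R**2)
I(X, x) = 4 + X + 4*X**2*x**2 (I(X, x) = (4 + 4*(X*x)**2) + X = (4 + 4*(X**2*x**2)) + X = (4 + 4*X**2*x**2) + X = 4 + X + 4*X**2*x**2)
I(-223, 3*r) - 1*34045 = (4 - 223 + 4*(-223)**2*(3*28)**2) - 1*34045 = (4 - 223 + 4*49729*84**2) - 34045 = (4 - 223 + 4*49729*7056) - 34045 = (4 - 223 + 1403551296) - 34045 = 1403551077 - 34045 = 1403517032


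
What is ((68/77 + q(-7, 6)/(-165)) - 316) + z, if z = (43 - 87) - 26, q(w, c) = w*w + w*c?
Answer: -444859/1155 ≈ -385.16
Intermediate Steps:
q(w, c) = w² + c*w
z = -70 (z = -44 - 26 = -70)
((68/77 + q(-7, 6)/(-165)) - 316) + z = ((68/77 - 7*(6 - 7)/(-165)) - 316) - 70 = ((68*(1/77) - 7*(-1)*(-1/165)) - 316) - 70 = ((68/77 + 7*(-1/165)) - 316) - 70 = ((68/77 - 7/165) - 316) - 70 = (971/1155 - 316) - 70 = -364009/1155 - 70 = -444859/1155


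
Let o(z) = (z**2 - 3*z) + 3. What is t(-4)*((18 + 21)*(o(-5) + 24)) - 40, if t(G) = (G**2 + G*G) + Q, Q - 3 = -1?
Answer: 88802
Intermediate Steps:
Q = 2 (Q = 3 - 1 = 2)
o(z) = 3 + z**2 - 3*z
t(G) = 2 + 2*G**2 (t(G) = (G**2 + G*G) + 2 = (G**2 + G**2) + 2 = 2*G**2 + 2 = 2 + 2*G**2)
t(-4)*((18 + 21)*(o(-5) + 24)) - 40 = (2 + 2*(-4)**2)*((18 + 21)*((3 + (-5)**2 - 3*(-5)) + 24)) - 40 = (2 + 2*16)*(39*((3 + 25 + 15) + 24)) - 40 = (2 + 32)*(39*(43 + 24)) - 40 = 34*(39*67) - 40 = 34*2613 - 40 = 88842 - 40 = 88802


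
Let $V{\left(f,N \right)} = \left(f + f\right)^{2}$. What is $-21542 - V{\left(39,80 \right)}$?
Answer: $-27626$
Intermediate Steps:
$V{\left(f,N \right)} = 4 f^{2}$ ($V{\left(f,N \right)} = \left(2 f\right)^{2} = 4 f^{2}$)
$-21542 - V{\left(39,80 \right)} = -21542 - 4 \cdot 39^{2} = -21542 - 4 \cdot 1521 = -21542 - 6084 = -27626$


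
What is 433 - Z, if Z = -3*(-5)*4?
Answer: 373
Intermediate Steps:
Z = 60 (Z = 15*4 = 60)
433 - Z = 433 - 1*60 = 433 - 60 = 373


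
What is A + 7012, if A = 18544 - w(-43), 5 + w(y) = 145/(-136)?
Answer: 3476441/136 ≈ 25562.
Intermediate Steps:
w(y) = -825/136 (w(y) = -5 + 145/(-136) = -5 + 145*(-1/136) = -5 - 145/136 = -825/136)
A = 2522809/136 (A = 18544 - 1*(-825/136) = 18544 + 825/136 = 2522809/136 ≈ 18550.)
A + 7012 = 2522809/136 + 7012 = 3476441/136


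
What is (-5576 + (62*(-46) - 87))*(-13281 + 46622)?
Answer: -283898615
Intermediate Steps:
(-5576 + (62*(-46) - 87))*(-13281 + 46622) = (-5576 + (-2852 - 87))*33341 = (-5576 - 2939)*33341 = -8515*33341 = -283898615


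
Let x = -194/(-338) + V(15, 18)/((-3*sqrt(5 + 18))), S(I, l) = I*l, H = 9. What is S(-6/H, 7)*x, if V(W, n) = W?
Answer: -1358/507 + 70*sqrt(23)/69 ≈ 2.1868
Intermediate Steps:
x = 97/169 - 5*sqrt(23)/23 (x = -194/(-338) + 15/((-3*sqrt(5 + 18))) = -194*(-1/338) + 15/((-3*sqrt(23))) = 97/169 + 15*(-sqrt(23)/69) = 97/169 - 5*sqrt(23)/23 ≈ -0.46861)
S(-6/H, 7)*x = (-6/9*7)*(97/169 - 5*sqrt(23)/23) = (-6*1/9*7)*(97/169 - 5*sqrt(23)/23) = (-2/3*7)*(97/169 - 5*sqrt(23)/23) = -14*(97/169 - 5*sqrt(23)/23)/3 = -1358/507 + 70*sqrt(23)/69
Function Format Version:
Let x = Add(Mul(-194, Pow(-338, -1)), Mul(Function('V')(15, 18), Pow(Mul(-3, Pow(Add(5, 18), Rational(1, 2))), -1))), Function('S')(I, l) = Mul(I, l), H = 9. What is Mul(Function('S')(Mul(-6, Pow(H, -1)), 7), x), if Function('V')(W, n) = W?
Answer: Add(Rational(-1358, 507), Mul(Rational(70, 69), Pow(23, Rational(1, 2)))) ≈ 2.1868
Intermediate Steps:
x = Add(Rational(97, 169), Mul(Rational(-5, 23), Pow(23, Rational(1, 2)))) (x = Add(Mul(-194, Pow(-338, -1)), Mul(15, Pow(Mul(-3, Pow(Add(5, 18), Rational(1, 2))), -1))) = Add(Mul(-194, Rational(-1, 338)), Mul(15, Pow(Mul(-3, Pow(23, Rational(1, 2))), -1))) = Add(Rational(97, 169), Mul(15, Mul(Rational(-1, 69), Pow(23, Rational(1, 2))))) = Add(Rational(97, 169), Mul(Rational(-5, 23), Pow(23, Rational(1, 2)))) ≈ -0.46861)
Mul(Function('S')(Mul(-6, Pow(H, -1)), 7), x) = Mul(Mul(Mul(-6, Pow(9, -1)), 7), Add(Rational(97, 169), Mul(Rational(-5, 23), Pow(23, Rational(1, 2))))) = Mul(Mul(Mul(-6, Rational(1, 9)), 7), Add(Rational(97, 169), Mul(Rational(-5, 23), Pow(23, Rational(1, 2))))) = Mul(Mul(Rational(-2, 3), 7), Add(Rational(97, 169), Mul(Rational(-5, 23), Pow(23, Rational(1, 2))))) = Mul(Rational(-14, 3), Add(Rational(97, 169), Mul(Rational(-5, 23), Pow(23, Rational(1, 2))))) = Add(Rational(-1358, 507), Mul(Rational(70, 69), Pow(23, Rational(1, 2))))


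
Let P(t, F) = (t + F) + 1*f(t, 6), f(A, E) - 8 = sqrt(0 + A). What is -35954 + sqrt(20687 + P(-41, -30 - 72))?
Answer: -35954 + sqrt(20552 + I*sqrt(41)) ≈ -35811.0 + 0.022332*I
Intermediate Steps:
f(A, E) = 8 + sqrt(A) (f(A, E) = 8 + sqrt(0 + A) = 8 + sqrt(A))
P(t, F) = 8 + F + t + sqrt(t) (P(t, F) = (t + F) + 1*(8 + sqrt(t)) = (F + t) + (8 + sqrt(t)) = 8 + F + t + sqrt(t))
-35954 + sqrt(20687 + P(-41, -30 - 72)) = -35954 + sqrt(20687 + (8 + (-30 - 72) - 41 + sqrt(-41))) = -35954 + sqrt(20687 + (8 - 102 - 41 + I*sqrt(41))) = -35954 + sqrt(20687 + (-135 + I*sqrt(41))) = -35954 + sqrt(20552 + I*sqrt(41))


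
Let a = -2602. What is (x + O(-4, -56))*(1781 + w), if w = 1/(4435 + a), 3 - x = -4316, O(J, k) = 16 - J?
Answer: 14164986586/1833 ≈ 7.7278e+6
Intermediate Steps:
x = 4319 (x = 3 - 1*(-4316) = 3 + 4316 = 4319)
w = 1/1833 (w = 1/(4435 - 2602) = 1/1833 ≈ 0.00054555)
(x + O(-4, -56))*(1781 + w) = (4319 + (16 - 1*(-4)))*(1781 + 1/1833) = (4319 + (16 + 4))*(3264574/1833) = (4319 + 20)*(3264574/1833) = 4339*(3264574/1833) = 14164986586/1833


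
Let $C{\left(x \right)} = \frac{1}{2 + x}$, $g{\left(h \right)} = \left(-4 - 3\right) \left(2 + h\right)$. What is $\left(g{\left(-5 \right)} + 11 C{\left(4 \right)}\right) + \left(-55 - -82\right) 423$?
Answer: $\frac{68663}{6} \approx 11444.0$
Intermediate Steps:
$g{\left(h \right)} = -14 - 7 h$ ($g{\left(h \right)} = - 7 \left(2 + h\right) = -14 - 7 h$)
$\left(g{\left(-5 \right)} + 11 C{\left(4 \right)}\right) + \left(-55 - -82\right) 423 = \left(\left(-14 - -35\right) + \frac{11}{2 + 4}\right) + \left(-55 - -82\right) 423 = \left(\left(-14 + 35\right) + \frac{11}{6}\right) + \left(-55 + 82\right) 423 = \left(21 + 11 \cdot \frac{1}{6}\right) + 27 \cdot 423 = \left(21 + \frac{11}{6}\right) + 11421 = \frac{137}{6} + 11421 = \frac{68663}{6}$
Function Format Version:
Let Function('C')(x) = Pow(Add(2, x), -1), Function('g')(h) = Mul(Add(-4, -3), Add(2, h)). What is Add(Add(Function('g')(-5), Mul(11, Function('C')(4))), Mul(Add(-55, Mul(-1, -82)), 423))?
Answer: Rational(68663, 6) ≈ 11444.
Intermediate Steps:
Function('g')(h) = Add(-14, Mul(-7, h)) (Function('g')(h) = Mul(-7, Add(2, h)) = Add(-14, Mul(-7, h)))
Add(Add(Function('g')(-5), Mul(11, Function('C')(4))), Mul(Add(-55, Mul(-1, -82)), 423)) = Add(Add(Add(-14, Mul(-7, -5)), Mul(11, Pow(Add(2, 4), -1))), Mul(Add(-55, Mul(-1, -82)), 423)) = Add(Add(Add(-14, 35), Mul(11, Pow(6, -1))), Mul(Add(-55, 82), 423)) = Add(Add(21, Mul(11, Rational(1, 6))), Mul(27, 423)) = Add(Add(21, Rational(11, 6)), 11421) = Add(Rational(137, 6), 11421) = Rational(68663, 6)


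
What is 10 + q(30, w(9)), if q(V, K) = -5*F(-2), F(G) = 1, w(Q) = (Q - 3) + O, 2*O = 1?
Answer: 5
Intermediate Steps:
O = ½ (O = (½)*1 = ½ ≈ 0.50000)
w(Q) = -5/2 + Q (w(Q) = (Q - 3) + ½ = (-3 + Q) + ½ = -5/2 + Q)
q(V, K) = -5 (q(V, K) = -5*1 = -5)
10 + q(30, w(9)) = 10 - 5 = 5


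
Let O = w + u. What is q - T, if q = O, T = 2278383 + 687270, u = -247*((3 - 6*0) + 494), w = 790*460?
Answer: -2725012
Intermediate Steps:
w = 363400
u = -122759 (u = -247*((3 + 0) + 494) = -247*(3 + 494) = -247*497 = -122759)
T = 2965653
O = 240641 (O = 363400 - 122759 = 240641)
q = 240641
q - T = 240641 - 1*2965653 = 240641 - 2965653 = -2725012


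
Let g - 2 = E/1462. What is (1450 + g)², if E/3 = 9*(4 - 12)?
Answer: 1126366180416/534361 ≈ 2.1079e+6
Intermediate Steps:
E = -216 (E = 3*(9*(4 - 12)) = 3*(9*(-8)) = 3*(-72) = -216)
g = 1354/731 (g = 2 - 216/1462 = 2 - 216*1/1462 = 2 - 108/731 = 1354/731 ≈ 1.8523)
(1450 + g)² = (1450 + 1354/731)² = (1061304/731)² = 1126366180416/534361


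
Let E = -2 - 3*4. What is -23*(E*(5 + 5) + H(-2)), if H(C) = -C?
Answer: 3174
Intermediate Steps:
E = -14 (E = -2 - 12 = -14)
-23*(E*(5 + 5) + H(-2)) = -23*(-14*(5 + 5) - 1*(-2)) = -23*(-14*10 + 2) = -23*(-140 + 2) = -23*(-138) = 3174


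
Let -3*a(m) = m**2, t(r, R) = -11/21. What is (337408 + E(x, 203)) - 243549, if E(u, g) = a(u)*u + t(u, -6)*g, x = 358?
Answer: -45601454/3 ≈ -1.5200e+7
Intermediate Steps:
t(r, R) = -11/21 (t(r, R) = -11*1/21 = -11/21)
a(m) = -m**2/3
E(u, g) = -11*g/21 - u**3/3 (E(u, g) = (-u**2/3)*u - 11*g/21 = -u**3/3 - 11*g/21 = -11*g/21 - u**3/3)
(337408 + E(x, 203)) - 243549 = (337408 + (-11/21*203 - 1/3*358**3)) - 243549 = (337408 + (-319/3 - 1/3*45882712)) - 243549 = (337408 + (-319/3 - 45882712/3)) - 243549 = (337408 - 45883031/3) - 243549 = -44870807/3 - 243549 = -45601454/3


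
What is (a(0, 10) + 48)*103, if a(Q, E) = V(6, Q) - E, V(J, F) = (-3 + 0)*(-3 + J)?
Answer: 2987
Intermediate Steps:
V(J, F) = 9 - 3*J (V(J, F) = -3*(-3 + J) = 9 - 3*J)
a(Q, E) = -9 - E (a(Q, E) = (9 - 3*6) - E = (9 - 18) - E = -9 - E)
(a(0, 10) + 48)*103 = ((-9 - 1*10) + 48)*103 = ((-9 - 10) + 48)*103 = (-19 + 48)*103 = 29*103 = 2987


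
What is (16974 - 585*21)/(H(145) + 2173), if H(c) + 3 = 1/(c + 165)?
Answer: 1453590/672701 ≈ 2.1608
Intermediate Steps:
H(c) = -3 + 1/(165 + c) (H(c) = -3 + 1/(c + 165) = -3 + 1/(165 + c))
(16974 - 585*21)/(H(145) + 2173) = (16974 - 585*21)/((-494 - 3*145)/(165 + 145) + 2173) = (16974 - 12285)/((-494 - 435)/310 + 2173) = 4689/((1/310)*(-929) + 2173) = 4689/(-929/310 + 2173) = 4689/(672701/310) = 4689*(310/672701) = 1453590/672701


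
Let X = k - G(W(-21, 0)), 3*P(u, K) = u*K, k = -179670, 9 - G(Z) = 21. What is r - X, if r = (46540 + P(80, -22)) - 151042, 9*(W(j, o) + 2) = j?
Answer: 223708/3 ≈ 74569.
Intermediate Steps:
W(j, o) = -2 + j/9
G(Z) = -12 (G(Z) = 9 - 1*21 = 9 - 21 = -12)
P(u, K) = K*u/3 (P(u, K) = (u*K)/3 = (K*u)/3 = K*u/3)
r = -315266/3 (r = (46540 + (1/3)*(-22)*80) - 151042 = (46540 - 1760/3) - 151042 = 137860/3 - 151042 = -315266/3 ≈ -1.0509e+5)
X = -179658 (X = -179670 - 1*(-12) = -179670 + 12 = -179658)
r - X = -315266/3 - 1*(-179658) = -315266/3 + 179658 = 223708/3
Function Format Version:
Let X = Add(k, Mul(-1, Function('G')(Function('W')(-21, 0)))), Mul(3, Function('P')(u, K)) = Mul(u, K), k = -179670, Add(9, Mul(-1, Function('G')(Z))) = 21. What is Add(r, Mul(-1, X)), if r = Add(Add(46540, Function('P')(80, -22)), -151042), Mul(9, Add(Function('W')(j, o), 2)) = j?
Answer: Rational(223708, 3) ≈ 74569.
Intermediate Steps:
Function('W')(j, o) = Add(-2, Mul(Rational(1, 9), j))
Function('G')(Z) = -12 (Function('G')(Z) = Add(9, Mul(-1, 21)) = Add(9, -21) = -12)
Function('P')(u, K) = Mul(Rational(1, 3), K, u) (Function('P')(u, K) = Mul(Rational(1, 3), Mul(u, K)) = Mul(Rational(1, 3), Mul(K, u)) = Mul(Rational(1, 3), K, u))
r = Rational(-315266, 3) (r = Add(Add(46540, Mul(Rational(1, 3), -22, 80)), -151042) = Add(Add(46540, Rational(-1760, 3)), -151042) = Add(Rational(137860, 3), -151042) = Rational(-315266, 3) ≈ -1.0509e+5)
X = -179658 (X = Add(-179670, Mul(-1, -12)) = Add(-179670, 12) = -179658)
Add(r, Mul(-1, X)) = Add(Rational(-315266, 3), Mul(-1, -179658)) = Add(Rational(-315266, 3), 179658) = Rational(223708, 3)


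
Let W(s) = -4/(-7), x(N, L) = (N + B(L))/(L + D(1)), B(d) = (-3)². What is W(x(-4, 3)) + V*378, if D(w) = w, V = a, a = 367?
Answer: 971086/7 ≈ 1.3873e+5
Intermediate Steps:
B(d) = 9
V = 367
x(N, L) = (9 + N)/(1 + L) (x(N, L) = (N + 9)/(L + 1) = (9 + N)/(1 + L))
W(s) = 4/7 (W(s) = -4*(-⅐) = 4/7)
W(x(-4, 3)) + V*378 = 4/7 + 367*378 = 4/7 + 138726 = 971086/7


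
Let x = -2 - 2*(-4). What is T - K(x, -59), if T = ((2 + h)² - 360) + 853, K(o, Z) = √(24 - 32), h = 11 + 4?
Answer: 782 - 2*I*√2 ≈ 782.0 - 2.8284*I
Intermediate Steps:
h = 15
x = 6 (x = -2 + 8 = 6)
K(o, Z) = 2*I*√2 (K(o, Z) = √(-8) = 2*I*√2)
T = 782 (T = ((2 + 15)² - 360) + 853 = (17² - 360) + 853 = (289 - 360) + 853 = -71 + 853 = 782)
T - K(x, -59) = 782 - 2*I*√2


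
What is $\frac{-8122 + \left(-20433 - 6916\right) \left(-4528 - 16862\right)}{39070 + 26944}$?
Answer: $\frac{292493494}{33007} \approx 8861.6$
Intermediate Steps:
$\frac{-8122 + \left(-20433 - 6916\right) \left(-4528 - 16862\right)}{39070 + 26944} = \frac{-8122 - -584995110}{66014} = \left(-8122 + 584995110\right) \frac{1}{66014} = 584986988 \cdot \frac{1}{66014} = \frac{292493494}{33007}$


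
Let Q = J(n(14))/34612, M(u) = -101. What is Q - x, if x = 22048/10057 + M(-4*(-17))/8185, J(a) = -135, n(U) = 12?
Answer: -6222136554851/2849140255540 ≈ -2.1839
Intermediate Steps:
x = 179447123/82316545 (x = 22048/10057 - 101/8185 = 179447123/82316545 ≈ 2.1800)
Q = -135/34612 ≈ -0.0039004
Q - x = -135/34612 - 1*179447123/82316545 = -135/34612 - 179447123/82316545 = -6222136554851/2849140255540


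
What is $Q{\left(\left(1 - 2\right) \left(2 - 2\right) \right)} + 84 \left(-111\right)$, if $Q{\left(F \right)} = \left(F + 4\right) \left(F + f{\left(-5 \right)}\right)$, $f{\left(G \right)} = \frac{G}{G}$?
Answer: $-9320$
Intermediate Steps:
$f{\left(G \right)} = 1$
$Q{\left(F \right)} = \left(1 + F\right) \left(4 + F\right)$ ($Q{\left(F \right)} = \left(F + 4\right) \left(F + 1\right) = \left(4 + F\right) \left(1 + F\right) = \left(1 + F\right) \left(4 + F\right)$)
$Q{\left(\left(1 - 2\right) \left(2 - 2\right) \right)} + 84 \left(-111\right) = \left(4 + \left(\left(1 - 2\right) \left(2 - 2\right)\right)^{2} + 5 \left(1 - 2\right) \left(2 - 2\right)\right) + 84 \left(-111\right) = \left(4 + \left(\left(-1\right) 0\right)^{2} + 5 \left(\left(-1\right) 0\right)\right) - 9324 = \left(4 + 0^{2} + 5 \cdot 0\right) - 9324 = \left(4 + 0 + 0\right) - 9324 = 4 - 9324 = -9320$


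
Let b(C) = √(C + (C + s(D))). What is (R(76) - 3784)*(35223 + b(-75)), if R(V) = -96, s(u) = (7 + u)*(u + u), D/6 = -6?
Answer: -136665240 - 3880*√1938 ≈ -1.3684e+8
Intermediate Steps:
D = -36 (D = 6*(-6) = -36)
s(u) = 2*u*(7 + u) (s(u) = (7 + u)*(2*u) = 2*u*(7 + u))
b(C) = √(2088 + 2*C) (b(C) = √(C + (C + 2*(-36)*(7 - 36))) = √(C + (C + 2*(-36)*(-29))) = √(C + (C + 2088)) = √(C + (2088 + C)) = √(2088 + 2*C))
(R(76) - 3784)*(35223 + b(-75)) = (-96 - 3784)*(35223 + √(2088 + 2*(-75))) = -3880*(35223 + √(2088 - 150)) = -3880*(35223 + √1938) = -136665240 - 3880*√1938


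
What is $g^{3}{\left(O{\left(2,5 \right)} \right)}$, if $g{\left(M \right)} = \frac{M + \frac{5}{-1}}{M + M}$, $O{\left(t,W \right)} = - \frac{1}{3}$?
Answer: $512$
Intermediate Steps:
$O{\left(t,W \right)} = - \frac{1}{3}$ ($O{\left(t,W \right)} = \left(-1\right) \frac{1}{3} = - \frac{1}{3}$)
$g{\left(M \right)} = \frac{-5 + M}{2 M}$ ($g{\left(M \right)} = \frac{M + 5 \left(-1\right)}{2 M} = \left(M - 5\right) \frac{1}{2 M} = \left(-5 + M\right) \frac{1}{2 M} = \frac{-5 + M}{2 M}$)
$g^{3}{\left(O{\left(2,5 \right)} \right)} = \left(\frac{-5 - \frac{1}{3}}{2 \left(- \frac{1}{3}\right)}\right)^{3} = \left(\frac{1}{2} \left(-3\right) \left(- \frac{16}{3}\right)\right)^{3} = 8^{3} = 512$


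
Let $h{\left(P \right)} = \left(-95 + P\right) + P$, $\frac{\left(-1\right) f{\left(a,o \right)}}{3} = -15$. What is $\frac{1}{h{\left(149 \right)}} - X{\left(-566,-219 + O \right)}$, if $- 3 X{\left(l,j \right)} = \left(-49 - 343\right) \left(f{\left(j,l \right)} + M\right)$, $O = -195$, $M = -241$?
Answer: $\frac{15596899}{609} \approx 25611.0$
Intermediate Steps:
$f{\left(a,o \right)} = 45$ ($f{\left(a,o \right)} = \left(-3\right) \left(-15\right) = 45$)
$h{\left(P \right)} = -95 + 2 P$
$X{\left(l,j \right)} = - \frac{76832}{3}$ ($X{\left(l,j \right)} = - \frac{\left(-49 - 343\right) \left(45 - 241\right)}{3} = - \frac{\left(-392\right) \left(-196\right)}{3} = \left(- \frac{1}{3}\right) 76832 = - \frac{76832}{3}$)
$\frac{1}{h{\left(149 \right)}} - X{\left(-566,-219 + O \right)} = \frac{1}{-95 + 2 \cdot 149} - - \frac{76832}{3} = \frac{1}{-95 + 298} + \frac{76832}{3} = \frac{1}{203} + \frac{76832}{3} = \frac{15596899}{609}$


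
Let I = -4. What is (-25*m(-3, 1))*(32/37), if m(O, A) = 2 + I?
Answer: 1600/37 ≈ 43.243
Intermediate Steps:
m(O, A) = -2 (m(O, A) = 2 - 4 = -2)
(-25*m(-3, 1))*(32/37) = (-25*(-2))*(32/37) = 50*(32*(1/37)) = 50*(32/37) = 1600/37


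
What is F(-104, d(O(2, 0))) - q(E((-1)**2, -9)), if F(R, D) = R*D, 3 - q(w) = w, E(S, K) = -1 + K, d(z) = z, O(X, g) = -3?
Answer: 299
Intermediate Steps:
q(w) = 3 - w
F(R, D) = D*R
F(-104, d(O(2, 0))) - q(E((-1)**2, -9)) = -3*(-104) - (3 - (-1 - 9)) = 312 - (3 - 1*(-10)) = 312 - (3 + 10) = 312 - 1*13 = 312 - 13 = 299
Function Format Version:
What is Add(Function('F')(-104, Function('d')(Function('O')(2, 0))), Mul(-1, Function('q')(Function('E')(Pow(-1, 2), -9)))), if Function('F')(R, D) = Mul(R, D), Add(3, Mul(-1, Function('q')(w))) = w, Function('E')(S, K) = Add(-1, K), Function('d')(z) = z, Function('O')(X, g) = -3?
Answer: 299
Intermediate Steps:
Function('q')(w) = Add(3, Mul(-1, w))
Function('F')(R, D) = Mul(D, R)
Add(Function('F')(-104, Function('d')(Function('O')(2, 0))), Mul(-1, Function('q')(Function('E')(Pow(-1, 2), -9)))) = Add(Mul(-3, -104), Mul(-1, Add(3, Mul(-1, Add(-1, -9))))) = Add(312, Mul(-1, Add(3, Mul(-1, -10)))) = Add(312, Mul(-1, Add(3, 10))) = Add(312, Mul(-1, 13)) = Add(312, -13) = 299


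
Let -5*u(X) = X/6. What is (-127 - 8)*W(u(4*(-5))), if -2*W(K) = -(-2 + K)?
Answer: 90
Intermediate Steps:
u(X) = -X/30 (u(X) = -X/(5*6) = -X/30)
W(K) = -1 + K/2 (W(K) = -(-1)*(-2 + K)/2 = -(2 - K)/2 = -1 + K/2)
(-127 - 8)*W(u(4*(-5))) = (-127 - 8)*(-1 + (-2*(-5)/15)/2) = -135*(-1 + (-1/30*(-20))/2) = -135*(-1 + (1/2)*(2/3)) = -135*(-1 + 1/3) = -135*(-2/3) = 90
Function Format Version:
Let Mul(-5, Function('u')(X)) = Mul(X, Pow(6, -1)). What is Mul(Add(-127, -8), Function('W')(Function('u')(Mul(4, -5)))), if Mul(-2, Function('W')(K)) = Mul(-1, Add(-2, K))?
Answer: 90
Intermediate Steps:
Function('u')(X) = Mul(Rational(-1, 30), X) (Function('u')(X) = Mul(Rational(-1, 5), Mul(X, Pow(6, -1))) = Mul(Rational(-1, 5), Mul(X, Rational(1, 6))) = Mul(Rational(-1, 5), Mul(Rational(1, 6), X)) = Mul(Rational(-1, 30), X))
Function('W')(K) = Add(-1, Mul(Rational(1, 2), K)) (Function('W')(K) = Mul(Rational(-1, 2), Mul(-1, Add(-2, K))) = Mul(Rational(-1, 2), Add(2, Mul(-1, K))) = Add(-1, Mul(Rational(1, 2), K)))
Mul(Add(-127, -8), Function('W')(Function('u')(Mul(4, -5)))) = Mul(Add(-127, -8), Add(-1, Mul(Rational(1, 2), Mul(Rational(-1, 30), Mul(4, -5))))) = Mul(-135, Add(-1, Mul(Rational(1, 2), Mul(Rational(-1, 30), -20)))) = Mul(-135, Add(-1, Mul(Rational(1, 2), Rational(2, 3)))) = Mul(-135, Add(-1, Rational(1, 3))) = Mul(-135, Rational(-2, 3)) = 90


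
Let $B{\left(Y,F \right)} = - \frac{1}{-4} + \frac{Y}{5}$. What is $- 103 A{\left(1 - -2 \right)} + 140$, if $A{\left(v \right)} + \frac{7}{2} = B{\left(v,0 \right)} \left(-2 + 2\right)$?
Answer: $\frac{1001}{2} \approx 500.5$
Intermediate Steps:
$B{\left(Y,F \right)} = \frac{1}{4} + \frac{Y}{5}$ ($B{\left(Y,F \right)} = \left(-1\right) \left(- \frac{1}{4}\right) + Y \frac{1}{5} = \frac{1}{4} + \frac{Y}{5}$)
$A{\left(v \right)} = - \frac{7}{2}$ ($A{\left(v \right)} = - \frac{7}{2} + \left(\frac{1}{4} + \frac{v}{5}\right) \left(-2 + 2\right) = - \frac{7}{2} + \left(\frac{1}{4} + \frac{v}{5}\right) 0 = - \frac{7}{2} + 0 = - \frac{7}{2}$)
$- 103 A{\left(1 - -2 \right)} + 140 = \left(-103\right) \left(- \frac{7}{2}\right) + 140 = \frac{721}{2} + 140 = \frac{1001}{2}$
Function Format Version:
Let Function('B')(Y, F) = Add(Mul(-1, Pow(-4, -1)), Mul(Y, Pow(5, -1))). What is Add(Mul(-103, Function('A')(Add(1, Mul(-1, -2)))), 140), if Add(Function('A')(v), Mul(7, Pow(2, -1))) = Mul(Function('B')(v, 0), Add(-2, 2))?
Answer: Rational(1001, 2) ≈ 500.50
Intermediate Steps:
Function('B')(Y, F) = Add(Rational(1, 4), Mul(Rational(1, 5), Y)) (Function('B')(Y, F) = Add(Mul(-1, Rational(-1, 4)), Mul(Y, Rational(1, 5))) = Add(Rational(1, 4), Mul(Rational(1, 5), Y)))
Function('A')(v) = Rational(-7, 2) (Function('A')(v) = Add(Rational(-7, 2), Mul(Add(Rational(1, 4), Mul(Rational(1, 5), v)), Add(-2, 2))) = Add(Rational(-7, 2), Mul(Add(Rational(1, 4), Mul(Rational(1, 5), v)), 0)) = Add(Rational(-7, 2), 0) = Rational(-7, 2))
Add(Mul(-103, Function('A')(Add(1, Mul(-1, -2)))), 140) = Add(Mul(-103, Rational(-7, 2)), 140) = Add(Rational(721, 2), 140) = Rational(1001, 2)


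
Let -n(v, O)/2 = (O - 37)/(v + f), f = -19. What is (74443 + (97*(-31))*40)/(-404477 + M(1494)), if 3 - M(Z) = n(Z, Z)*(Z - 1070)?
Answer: 22536525/198454538 ≈ 0.11356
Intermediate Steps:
n(v, O) = -2*(-37 + O)/(-19 + v) (n(v, O) = -2*(O - 37)/(v - 19) = -2*(-37 + O)/(-19 + v))
M(Z) = 3 - 2*(-1070 + Z)*(37 - Z)/(-19 + Z) (M(Z) = 3 - 2*(37 - Z)/(-19 + Z)*(Z - 1070) = 3 - 2*(37 - Z)/(-19 + Z)*(-1070 + Z) = 3 - 2*(-1070 + Z)*(37 - Z)/(-19 + Z))
(74443 + (97*(-31))*40)/(-404477 + M(1494)) = (74443 + (97*(-31))*40)/(-404477 + (79123 - 2211*1494 + 2*1494²)/(-19 + 1494)) = (74443 - 3007*40)/(-404477 + (79123 - 3303234 + 2*2232036)/1475) = (74443 - 120280)/(-404477 + (79123 - 3303234 + 4464072)/1475) = -45837/(-404477 + (1/1475)*1239961) = -45837/(-404477 + 1239961/1475) = -45837/(-595363614/1475) = -45837*(-1475/595363614) = 22536525/198454538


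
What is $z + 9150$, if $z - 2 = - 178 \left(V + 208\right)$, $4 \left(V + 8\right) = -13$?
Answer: $- \frac{51739}{2} \approx -25870.0$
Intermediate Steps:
$V = - \frac{45}{4}$ ($V = -8 + \frac{1}{4} \left(-13\right) = -8 - \frac{13}{4} = - \frac{45}{4} \approx -11.25$)
$z = - \frac{70039}{2}$ ($z = 2 - 178 \left(- \frac{45}{4} + 208\right) = 2 - \frac{70043}{2} = - \frac{70039}{2} \approx -35020.0$)
$z + 9150 = - \frac{70039}{2} + 9150 = - \frac{51739}{2}$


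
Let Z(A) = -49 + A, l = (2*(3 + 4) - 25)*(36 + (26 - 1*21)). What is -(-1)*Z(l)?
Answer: -500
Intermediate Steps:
l = -451 (l = (2*7 - 25)*(36 + (26 - 21)) = (14 - 25)*(36 + 5) = -11*41 = -451)
-(-1)*Z(l) = -(-1)*(-49 - 451) = -(-1)*(-500) = -1*500 = -500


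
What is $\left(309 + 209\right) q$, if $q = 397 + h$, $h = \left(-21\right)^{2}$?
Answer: $434084$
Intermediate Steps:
$h = 441$
$q = 838$ ($q = 397 + 441 = 838$)
$\left(309 + 209\right) q = \left(309 + 209\right) 838 = 518 \cdot 838 = 434084$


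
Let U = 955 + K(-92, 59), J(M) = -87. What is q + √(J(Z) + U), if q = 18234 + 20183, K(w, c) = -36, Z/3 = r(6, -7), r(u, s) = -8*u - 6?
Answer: 38417 + 8*√13 ≈ 38446.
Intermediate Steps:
r(u, s) = -6 - 8*u
Z = -162 (Z = 3*(-6 - 8*6) = 3*(-6 - 48) = 3*(-54) = -162)
q = 38417
U = 919 (U = 955 - 36 = 919)
q + √(J(Z) + U) = 38417 + √(-87 + 919) = 38417 + √832 = 38417 + 8*√13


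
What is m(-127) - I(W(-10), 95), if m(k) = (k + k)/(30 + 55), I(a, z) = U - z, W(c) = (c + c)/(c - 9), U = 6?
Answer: 7311/85 ≈ 86.012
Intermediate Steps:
W(c) = 2*c/(-9 + c) (W(c) = (2*c)/(-9 + c) = 2*c/(-9 + c))
I(a, z) = 6 - z
m(k) = 2*k/85 (m(k) = (2*k)/85 = (2*k)*(1/85) = 2*k/85)
m(-127) - I(W(-10), 95) = (2/85)*(-127) - (6 - 1*95) = -254/85 - (6 - 95) = -254/85 - 1*(-89) = -254/85 + 89 = 7311/85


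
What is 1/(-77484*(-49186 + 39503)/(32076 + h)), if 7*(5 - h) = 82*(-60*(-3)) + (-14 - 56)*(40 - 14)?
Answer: 211627/5251943004 ≈ 4.0295e-5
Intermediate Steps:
h = -12905/7 (h = 5 - (82*(-60*(-3)) + (-14 - 56)*(40 - 14))/7 = 5 - (82*180 - 70*26)/7 = 5 - (14760 - 1820)/7 = 5 - ⅐*12940 = 5 - 12940/7 = -12905/7 ≈ -1843.6)
1/(-77484*(-49186 + 39503)/(32076 + h)) = 1/(-77484*(-49186 + 39503)/(32076 - 12905/7)) = 1/(-77484/((211627/7)/(-9683))) = 1/(-77484/((211627/7)*(-1/9683))) = 1/(-77484/(-211627/67781)) = 1/(-77484*(-67781/211627)) = 1/(5251943004/211627) = 211627/5251943004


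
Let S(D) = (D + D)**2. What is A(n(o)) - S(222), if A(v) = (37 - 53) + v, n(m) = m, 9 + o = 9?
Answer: -197152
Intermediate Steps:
S(D) = 4*D**2 (S(D) = (2*D)**2 = 4*D**2)
o = 0 (o = -9 + 9 = 0)
A(v) = -16 + v
A(n(o)) - S(222) = (-16 + 0) - 4*222**2 = -16 - 4*49284 = -16 - 1*197136 = -16 - 197136 = -197152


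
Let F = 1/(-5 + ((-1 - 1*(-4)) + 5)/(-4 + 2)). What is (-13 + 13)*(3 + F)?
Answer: 0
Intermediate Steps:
F = -⅑ (F = 1/(-5 + ((-1 + 4) + 5)/(-2)) = 1/(-5 + (3 + 5)*(-½)) = 1/(-5 + 8*(-½)) = 1/(-5 - 4) = 1/(-9) = -⅑ ≈ -0.11111)
(-13 + 13)*(3 + F) = (-13 + 13)*(3 - ⅑) = 0*(26/9) = 0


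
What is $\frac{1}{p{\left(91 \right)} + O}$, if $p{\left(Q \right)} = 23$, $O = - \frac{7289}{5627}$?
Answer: $\frac{5627}{122132} \approx 0.046073$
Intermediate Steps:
$O = - \frac{7289}{5627}$ ($O = \left(-7289\right) \frac{1}{5627} = - \frac{7289}{5627} \approx -1.2954$)
$\frac{1}{p{\left(91 \right)} + O} = \frac{1}{23 - \frac{7289}{5627}} = \frac{1}{\frac{122132}{5627}} = \frac{5627}{122132}$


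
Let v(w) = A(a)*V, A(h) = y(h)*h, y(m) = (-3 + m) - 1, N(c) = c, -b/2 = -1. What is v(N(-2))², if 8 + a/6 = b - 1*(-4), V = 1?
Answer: 36864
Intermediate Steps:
b = 2 (b = -2*(-1) = 2)
y(m) = -4 + m
a = -12 (a = -48 + 6*(2 - 1*(-4)) = -48 + 6*(2 + 4) = -48 + 6*6 = -48 + 36 = -12)
A(h) = h*(-4 + h) (A(h) = (-4 + h)*h = h*(-4 + h))
v(w) = 192 (v(w) = -12*(-4 - 12)*1 = -12*(-16)*1 = 192*1 = 192)
v(N(-2))² = 192² = 36864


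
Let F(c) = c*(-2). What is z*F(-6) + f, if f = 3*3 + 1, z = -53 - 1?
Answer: -638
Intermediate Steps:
F(c) = -2*c
z = -54
f = 10 (f = 9 + 1 = 10)
z*F(-6) + f = -(-108)*(-6) + 10 = -54*12 + 10 = -648 + 10 = -638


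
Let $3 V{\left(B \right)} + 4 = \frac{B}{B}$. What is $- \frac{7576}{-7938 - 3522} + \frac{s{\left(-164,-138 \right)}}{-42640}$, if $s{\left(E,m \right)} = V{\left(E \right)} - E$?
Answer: $\frac{16058633}{24432720} \approx 0.65726$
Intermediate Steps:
$V{\left(B \right)} = -1$ ($V{\left(B \right)} = - \frac{4}{3} + \frac{B \frac{1}{B}}{3} = - \frac{4}{3} + \frac{1}{3} \cdot 1 = - \frac{4}{3} + \frac{1}{3} = -1$)
$s{\left(E,m \right)} = -1 - E$
$- \frac{7576}{-7938 - 3522} + \frac{s{\left(-164,-138 \right)}}{-42640} = - \frac{7576}{-7938 - 3522} + \frac{-1 - -164}{-42640} = - \frac{7576}{-7938 - 3522} + \left(-1 + 164\right) \left(- \frac{1}{42640}\right) = - \frac{7576}{-11460} + 163 \left(- \frac{1}{42640}\right) = \left(-7576\right) \left(- \frac{1}{11460}\right) - \frac{163}{42640} = \frac{1894}{2865} - \frac{163}{42640} = \frac{16058633}{24432720}$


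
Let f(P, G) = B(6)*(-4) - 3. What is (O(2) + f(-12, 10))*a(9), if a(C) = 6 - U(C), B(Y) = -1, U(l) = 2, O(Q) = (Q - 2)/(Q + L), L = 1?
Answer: 4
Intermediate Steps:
O(Q) = (-2 + Q)/(1 + Q) (O(Q) = (Q - 2)/(Q + 1) = (-2 + Q)/(1 + Q))
f(P, G) = 1 (f(P, G) = -1*(-4) - 3 = 4 - 3 = 1)
a(C) = 4 (a(C) = 6 - 1*2 = 6 - 2 = 4)
(O(2) + f(-12, 10))*a(9) = ((-2 + 2)/(1 + 2) + 1)*4 = (0/3 + 1)*4 = ((⅓)*0 + 1)*4 = (0 + 1)*4 = 1*4 = 4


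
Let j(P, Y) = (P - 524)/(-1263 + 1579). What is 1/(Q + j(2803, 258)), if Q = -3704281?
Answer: -316/1170550517 ≈ -2.6996e-7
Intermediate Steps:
j(P, Y) = -131/79 + P/316 (j(P, Y) = (-524 + P)/316 = (-524 + P)*(1/316) = -131/79 + P/316)
1/(Q + j(2803, 258)) = 1/(-3704281 + (-131/79 + (1/316)*2803)) = 1/(-3704281 + (-131/79 + 2803/316)) = 1/(-3704281 + 2279/316) = 1/(-1170550517/316) = -316/1170550517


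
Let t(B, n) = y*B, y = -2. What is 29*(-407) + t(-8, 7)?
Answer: -11787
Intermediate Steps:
t(B, n) = -2*B
29*(-407) + t(-8, 7) = 29*(-407) - 2*(-8) = -11803 + 16 = -11787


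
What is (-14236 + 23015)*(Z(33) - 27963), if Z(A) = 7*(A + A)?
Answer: -241431279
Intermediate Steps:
Z(A) = 14*A (Z(A) = 7*(2*A) = 14*A)
(-14236 + 23015)*(Z(33) - 27963) = (-14236 + 23015)*(14*33 - 27963) = 8779*(462 - 27963) = 8779*(-27501) = -241431279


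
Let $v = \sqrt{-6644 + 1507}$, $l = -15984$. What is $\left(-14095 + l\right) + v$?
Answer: $-30079 + i \sqrt{5137} \approx -30079.0 + 71.673 i$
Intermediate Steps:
$v = i \sqrt{5137}$ ($v = \sqrt{-5137} = i \sqrt{5137} \approx 71.673 i$)
$\left(-14095 + l\right) + v = \left(-14095 - 15984\right) + i \sqrt{5137} = -30079 + i \sqrt{5137}$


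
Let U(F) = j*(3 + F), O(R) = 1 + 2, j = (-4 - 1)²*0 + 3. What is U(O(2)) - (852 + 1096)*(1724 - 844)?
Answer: -1714222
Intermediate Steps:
j = 3 (j = (-5)²*0 + 3 = 25*0 + 3 = 0 + 3 = 3)
O(R) = 3
U(F) = 9 + 3*F (U(F) = 3*(3 + F) = 9 + 3*F)
U(O(2)) - (852 + 1096)*(1724 - 844) = (9 + 3*3) - (852 + 1096)*(1724 - 844) = (9 + 9) - 1948*880 = 18 - 1*1714240 = 18 - 1714240 = -1714222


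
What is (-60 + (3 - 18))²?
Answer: 5625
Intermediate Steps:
(-60 + (3 - 18))² = (-60 - 15)² = (-75)² = 5625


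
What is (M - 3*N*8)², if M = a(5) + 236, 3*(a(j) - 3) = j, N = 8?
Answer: 21316/9 ≈ 2368.4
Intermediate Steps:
a(j) = 3 + j/3
M = 722/3 (M = (3 + (⅓)*5) + 236 = (3 + 5/3) + 236 = 14/3 + 236 = 722/3 ≈ 240.67)
(M - 3*N*8)² = (722/3 - 3*8*8)² = (722/3 - 24*8)² = (722/3 - 192)² = (146/3)² = 21316/9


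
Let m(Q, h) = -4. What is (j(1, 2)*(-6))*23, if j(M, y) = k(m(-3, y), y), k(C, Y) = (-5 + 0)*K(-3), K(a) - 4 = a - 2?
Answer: -690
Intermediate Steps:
K(a) = 2 + a (K(a) = 4 + (a - 2) = 4 + (-2 + a) = 2 + a)
k(C, Y) = 5 (k(C, Y) = (-5 + 0)*(2 - 3) = -5*(-1) = 5)
j(M, y) = 5
(j(1, 2)*(-6))*23 = (5*(-6))*23 = -30*23 = -690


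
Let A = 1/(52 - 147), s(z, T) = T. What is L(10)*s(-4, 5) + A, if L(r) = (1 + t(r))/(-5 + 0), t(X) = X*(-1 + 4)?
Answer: -2946/95 ≈ -31.011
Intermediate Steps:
t(X) = 3*X (t(X) = X*3 = 3*X)
A = -1/95 (A = 1/(-95) = -1/95 ≈ -0.010526)
L(r) = -1/5 - 3*r/5 (L(r) = (1 + 3*r)/(-5 + 0) = (1 + 3*r)/(-5) = (1 + 3*r)*(-1/5) = -1/5 - 3*r/5)
L(10)*s(-4, 5) + A = (-1/5 - 3/5*10)*5 - 1/95 = (-1/5 - 6)*5 - 1/95 = -31/5*5 - 1/95 = -31 - 1/95 = -2946/95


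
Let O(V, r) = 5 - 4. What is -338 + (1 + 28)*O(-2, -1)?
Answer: -309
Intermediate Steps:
O(V, r) = 1
-338 + (1 + 28)*O(-2, -1) = -338 + (1 + 28)*1 = -338 + 29*1 = -338 + 29 = -309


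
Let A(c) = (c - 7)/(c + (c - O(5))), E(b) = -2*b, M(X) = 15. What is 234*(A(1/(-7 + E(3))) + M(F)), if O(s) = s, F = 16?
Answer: 256698/67 ≈ 3831.3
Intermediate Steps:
A(c) = (-7 + c)/(-5 + 2*c) (A(c) = (c - 7)/(c + (c - 1*5)) = (-7 + c)/(c + (c - 5)) = (-7 + c)/(c + (-5 + c)) = (-7 + c)/(-5 + 2*c))
234*(A(1/(-7 + E(3))) + M(F)) = 234*((-7 + 1/(-7 - 2*3))/(-5 + 2/(-7 - 2*3)) + 15) = 234*((-7 + 1/(-7 - 6))/(-5 + 2/(-7 - 6)) + 15) = 234*((-7 + 1/(-13))/(-5 + 2/(-13)) + 15) = 234*((-7 - 1/13)/(-5 + 2*(-1/13)) + 15) = 234*(-92/13/(-5 - 2/13) + 15) = 234*(-92/13/(-67/13) + 15) = 234*(-13/67*(-92/13) + 15) = 234*(92/67 + 15) = 234*(1097/67) = 256698/67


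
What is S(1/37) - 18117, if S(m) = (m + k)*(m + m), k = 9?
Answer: -24801505/1369 ≈ -18117.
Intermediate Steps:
S(m) = 2*m*(9 + m) (S(m) = (m + 9)*(m + m) = (9 + m)*(2*m) = 2*m*(9 + m))
S(1/37) - 18117 = 2*(9 + 1/37)/37 - 18117 = 2*(1/37)*(9 + 1/37) - 18117 = 2*(1/37)*(334/37) - 18117 = 668/1369 - 18117 = -24801505/1369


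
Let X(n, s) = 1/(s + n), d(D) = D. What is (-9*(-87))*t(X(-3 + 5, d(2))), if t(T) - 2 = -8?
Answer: -4698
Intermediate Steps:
X(n, s) = 1/(n + s)
t(T) = -6 (t(T) = 2 - 8 = -6)
(-9*(-87))*t(X(-3 + 5, d(2))) = -9*(-87)*(-6) = 783*(-6) = -4698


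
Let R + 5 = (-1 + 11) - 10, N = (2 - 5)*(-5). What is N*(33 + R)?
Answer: 420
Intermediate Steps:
N = 15 (N = -3*(-5) = 15)
R = -5 (R = -5 + ((-1 + 11) - 10) = -5 + (10 - 10) = -5 + 0 = -5)
N*(33 + R) = 15*(33 - 5) = 15*28 = 420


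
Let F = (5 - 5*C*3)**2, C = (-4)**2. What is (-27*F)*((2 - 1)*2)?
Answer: -2982150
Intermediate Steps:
C = 16
F = 55225 (F = (5 - 5*16*3)**2 = (5 - 80*3)**2 = (5 - 240)**2 = (-235)**2 = 55225)
(-27*F)*((2 - 1)*2) = (-27*55225)*((2 - 1)*2) = -1491075*2 = -2982150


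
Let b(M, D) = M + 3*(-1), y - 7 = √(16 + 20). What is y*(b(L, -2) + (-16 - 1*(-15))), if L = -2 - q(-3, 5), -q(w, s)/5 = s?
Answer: 247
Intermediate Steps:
q(w, s) = -5*s
y = 13 (y = 7 + √(16 + 20) = 7 + √36 = 7 + 6 = 13)
L = 23 (L = -2 - (-5)*5 = -2 - 1*(-25) = -2 + 25 = 23)
b(M, D) = -3 + M (b(M, D) = M - 3 = -3 + M)
y*(b(L, -2) + (-16 - 1*(-15))) = 13*((-3 + 23) + (-16 - 1*(-15))) = 13*(20 + (-16 + 15)) = 13*(20 - 1) = 13*19 = 247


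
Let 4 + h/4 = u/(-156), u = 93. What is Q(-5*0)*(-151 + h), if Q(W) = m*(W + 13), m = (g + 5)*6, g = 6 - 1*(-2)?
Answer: -171756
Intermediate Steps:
g = 8 (g = 6 + 2 = 8)
h = -239/13 (h = -16 + 4*(93/(-156)) = -16 + 4*(93*(-1/156)) = -16 + 4*(-31/52) = -16 - 31/13 = -239/13 ≈ -18.385)
m = 78 (m = (8 + 5)*6 = 13*6 = 78)
Q(W) = 1014 + 78*W (Q(W) = 78*(W + 13) = 78*(13 + W) = 1014 + 78*W)
Q(-5*0)*(-151 + h) = (1014 + 78*(-5*0))*(-151 - 239/13) = (1014 + 78*0)*(-2202/13) = (1014 + 0)*(-2202/13) = 1014*(-2202/13) = -171756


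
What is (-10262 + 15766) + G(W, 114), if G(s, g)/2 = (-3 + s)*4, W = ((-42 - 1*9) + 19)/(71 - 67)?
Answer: 5416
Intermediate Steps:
W = -8 (W = ((-42 - 9) + 19)/4 = (-51 + 19)*(¼) = -32*¼ = -8)
G(s, g) = -24 + 8*s (G(s, g) = 2*((-3 + s)*4) = 2*(-12 + 4*s) = -24 + 8*s)
(-10262 + 15766) + G(W, 114) = (-10262 + 15766) + (-24 + 8*(-8)) = 5504 + (-24 - 64) = 5504 - 88 = 5416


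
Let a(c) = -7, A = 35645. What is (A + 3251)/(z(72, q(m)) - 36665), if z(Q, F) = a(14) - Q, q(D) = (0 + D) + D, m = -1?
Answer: -4862/4593 ≈ -1.0586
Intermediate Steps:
q(D) = 2*D (q(D) = D + D = 2*D)
z(Q, F) = -7 - Q
(A + 3251)/(z(72, q(m)) - 36665) = (35645 + 3251)/((-7 - 1*72) - 36665) = 38896/((-7 - 72) - 36665) = 38896/(-79 - 36665) = 38896/(-36744) = 38896*(-1/36744) = -4862/4593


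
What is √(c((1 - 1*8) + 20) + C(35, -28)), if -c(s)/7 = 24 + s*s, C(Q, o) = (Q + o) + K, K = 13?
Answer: 11*I*√11 ≈ 36.483*I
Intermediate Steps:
C(Q, o) = 13 + Q + o (C(Q, o) = (Q + o) + 13 = 13 + Q + o)
c(s) = -168 - 7*s² (c(s) = -7*(24 + s*s) = -7*(24 + s²) = -168 - 7*s²)
√(c((1 - 1*8) + 20) + C(35, -28)) = √((-168 - 7*((1 - 1*8) + 20)²) + (13 + 35 - 28)) = √((-168 - 7*((1 - 8) + 20)²) + 20) = √((-168 - 7*(-7 + 20)²) + 20) = √((-168 - 7*13²) + 20) = √((-168 - 7*169) + 20) = √((-168 - 1183) + 20) = √(-1351 + 20) = √(-1331) = 11*I*√11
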